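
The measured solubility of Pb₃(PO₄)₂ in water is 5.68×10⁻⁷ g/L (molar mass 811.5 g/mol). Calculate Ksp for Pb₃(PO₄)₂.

Ksp = 1.81×10⁻⁴⁴

s = (5.68×10⁻⁷ g L⁻¹)/(811.5 g mol⁻¹) = 6.9994×10⁻¹⁰ M
Pb₃(PO₄)₂(s) ⇌ 3 Pb²⁺(aq) + 2 PO₄³⁻(aq)
Let s be the molar solubility. Then [Pb²⁺] = 3s and [PO₄³⁻] = 2s.
Ksp = [Pb²⁺]^3[PO₄³⁻]^2 = (3s)^3 · (2s)^2 = 108s^5
Ksp = 108 × (6.9994×10⁻¹⁰)^5 = 1.81×10⁻⁴⁴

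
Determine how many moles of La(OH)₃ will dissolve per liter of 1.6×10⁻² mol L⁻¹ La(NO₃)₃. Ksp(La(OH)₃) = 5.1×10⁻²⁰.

La(OH)₃(s) ⇌ La³⁺(aq) + 3 OH⁻(aq)
Let s be the solubility of La(OH)₃ here. The common ion gives [La³⁺] ≈ 1.6×10⁻² mol L⁻¹, and [OH⁻] = 3s.
Ksp = [La³⁺][OH⁻]^3 = (1.6×10⁻²)(3s)^3
(3s)^3 = 5.1×10⁻²⁰ / (1.6×10⁻²) = 3.2×10⁻¹⁸
s = 4.9×10⁻⁷ mol L⁻¹

4.9×10⁻⁷ M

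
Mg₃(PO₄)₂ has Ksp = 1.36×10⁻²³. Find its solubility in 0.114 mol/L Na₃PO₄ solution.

3.38×10⁻⁸ M

Mg₃(PO₄)₂(s) ⇌ 3 Mg²⁺(aq) + 2 PO₄³⁻(aq)
PO₄³⁻ is already present at 0.114 mol/L. If s mol/L of Mg₃(PO₄)₂ dissolves, [Mg²⁺] = 3s while [PO₄³⁻] ≈ 0.114 mol/L.
Ksp = [Mg²⁺]^3[PO₄³⁻]^2 = (3s)^3(0.114)^2
(3s)^3 = 1.36×10⁻²³ / (0.114)^2 = 1.05×10⁻²¹
s = 3.38×10⁻⁸ mol/L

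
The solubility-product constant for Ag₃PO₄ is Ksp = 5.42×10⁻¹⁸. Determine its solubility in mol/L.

2.12×10⁻⁵ M

Ag₃PO₄(s) ⇌ 3 Ag⁺(aq) + PO₄³⁻(aq)
Call the molar solubility s, so that [Ag⁺] = 3s and [PO₄³⁻] = s.
Ksp = [Ag⁺]^3[PO₄³⁻] = (3s)^3 · s = 27s^4
27s^4 = 5.42×10⁻¹⁸  ⇒  s^4 = 2.01×10⁻¹⁹
s = 2.12×10⁻⁵ mol L⁻¹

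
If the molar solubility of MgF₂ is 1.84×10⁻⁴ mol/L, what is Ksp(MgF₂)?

Ksp = 2.49×10⁻¹¹

MgF₂(s) ⇌ Mg²⁺(aq) + 2 F⁻(aq)
If s mol/L of MgF₂ dissolves, [Mg²⁺] = s and [F⁻] = 2s.
Ksp = [Mg²⁺][F⁻]^2 = s · (2s)^2 = 4s^3
Ksp = 4 × (1.84×10⁻⁴)^3 = 2.49×10⁻¹¹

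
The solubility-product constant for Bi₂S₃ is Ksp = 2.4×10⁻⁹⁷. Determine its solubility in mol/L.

Bi₂S₃(s) ⇌ 2 Bi³⁺(aq) + 3 S²⁻(aq)
Call the molar solubility s, so that [Bi³⁺] = 2s and [S²⁻] = 3s.
Ksp = [Bi³⁺]^2[S²⁻]^3 = (2s)^2 · (3s)^3 = 108s^5
108s^5 = 2.4×10⁻⁹⁷  ⇒  s^5 = 2.2×10⁻⁹⁹
Taking the 5th root, s = 1.9×10⁻²⁰ M.

1.9×10⁻²⁰ M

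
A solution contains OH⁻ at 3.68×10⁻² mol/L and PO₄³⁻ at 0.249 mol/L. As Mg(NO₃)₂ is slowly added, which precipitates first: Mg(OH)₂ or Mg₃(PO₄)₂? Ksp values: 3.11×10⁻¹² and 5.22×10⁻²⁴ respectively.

Precipitation begins when Q = Ksp.
For Mg(OH)₂: [Mg²⁺] = (Ksp/[OH⁻]^2) = 2.30×10⁻⁹ mol/L
For Mg₃(PO₄)₂: [Mg²⁺] = (Ksp/[PO₄³⁻]^2)^(1/3) = 4.38×10⁻⁸ mol/L
Since Mg(OH)₂ needs less Mg²⁺ to reach saturation, it precipitates first.

Mg(OH)₂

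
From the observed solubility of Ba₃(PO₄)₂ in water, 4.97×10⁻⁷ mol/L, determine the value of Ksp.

Ba₃(PO₄)₂(s) ⇌ 3 Ba²⁺(aq) + 2 PO₄³⁻(aq)
If s mol/L of Ba₃(PO₄)₂ dissolves, [Ba²⁺] = 3s and [PO₄³⁻] = 2s.
Ksp = [Ba²⁺]^3[PO₄³⁻]^2 = (3s)^3 · (2s)^2 = 108s^5
Ksp = 108 × (4.97×10⁻⁷)^5 = 3.27×10⁻³⁰

Ksp = 3.27×10⁻³⁰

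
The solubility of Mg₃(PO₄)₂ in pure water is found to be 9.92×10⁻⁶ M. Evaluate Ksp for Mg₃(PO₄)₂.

Ksp = 1.04×10⁻²³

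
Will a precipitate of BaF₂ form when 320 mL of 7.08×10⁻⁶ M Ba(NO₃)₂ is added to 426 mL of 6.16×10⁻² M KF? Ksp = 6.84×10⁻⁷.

No

Total volume after mixing = 320 + 426 = 746 mL.
[Ba²⁺] = (7.08×10⁻⁶)(320)/746 = 3.04×10⁻⁶ M
[F⁻] = (6.16×10⁻²)(426)/746 = 3.52×10⁻² M
Q = [Ba²⁺][F⁻]^2 = 3.76×10⁻⁹
Since Q (3.76×10⁻⁹) is less than Ksp (6.84×10⁻⁷), no BaF₂ precipitates.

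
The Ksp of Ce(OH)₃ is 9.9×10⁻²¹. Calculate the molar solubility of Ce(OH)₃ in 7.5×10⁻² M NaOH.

Ce(OH)₃(s) ⇌ Ce³⁺(aq) + 3 OH⁻(aq)
With OH⁻ already at 7.5×10⁻² M and s small, take [OH⁻] ≈ 7.5×10⁻² M and [Ce³⁺] = s.
Ksp = [Ce³⁺][OH⁻]^3 = s(7.5×10⁻²)^3
s = 9.9×10⁻²¹ / (7.5×10⁻²)^3 = 2.3×10⁻¹⁷
s = 2.3×10⁻¹⁷ M

2.3×10⁻¹⁷ M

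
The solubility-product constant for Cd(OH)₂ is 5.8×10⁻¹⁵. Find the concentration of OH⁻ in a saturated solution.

Cd(OH)₂(s) ⇌ Cd²⁺(aq) + 2 OH⁻(aq)
For each mole of Cd(OH)₂ that dissolves per liter, [Cd²⁺] = s and [OH⁻] = 2s; let s denote this solubility.
Ksp = [Cd²⁺][OH⁻]^2 = s · (2s)^2 = 4s^3 = 5.8×10⁻¹⁵
s = 1.1×10⁻⁵ mol L⁻¹
[OH⁻] = 2s = 2.3×10⁻⁵ mol L⁻¹

2.3×10⁻⁵ M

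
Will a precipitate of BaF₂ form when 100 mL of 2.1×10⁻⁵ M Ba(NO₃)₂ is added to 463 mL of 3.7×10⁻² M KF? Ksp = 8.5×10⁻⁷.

After mixing, V = 100 mL + 463 mL = 563 mL.
[Ba²⁺] = (2.1×10⁻⁵)(100)/563 = 3.7×10⁻⁶ M
[F⁻] = (3.7×10⁻²)(463)/563 = 3.0×10⁻² M
Q = [Ba²⁺][F⁻]^2 = 3.5×10⁻⁹
Q < Ksp (3.5×10⁻⁹ vs 8.5×10⁻⁷); the solution remains unsaturated and no precipitate forms.

No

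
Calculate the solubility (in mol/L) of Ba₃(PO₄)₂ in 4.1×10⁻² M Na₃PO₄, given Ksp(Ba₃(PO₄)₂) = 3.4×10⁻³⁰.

Ba₃(PO₄)₂(s) ⇌ 3 Ba²⁺(aq) + 2 PO₄³⁻(aq)
Let s be the solubility of Ba₃(PO₄)₂ here. The common ion gives [PO₄³⁻] ≈ 4.1×10⁻² M, and [Ba²⁺] = 3s.
Ksp = [Ba²⁺]^3[PO₄³⁻]^2 = (3s)^3(4.1×10⁻²)^2
(3s)^3 = 3.4×10⁻³⁰ / (4.1×10⁻²)^2 = 2.0×10⁻²⁷
s = 4.2×10⁻¹⁰ M

4.2×10⁻¹⁰ M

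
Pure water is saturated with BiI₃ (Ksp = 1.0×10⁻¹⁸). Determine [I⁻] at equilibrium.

4.2×10⁻⁵ M

BiI₃(s) ⇌ Bi³⁺(aq) + 3 I⁻(aq)
Let s be the molar solubility. Then [Bi³⁺] = s and [I⁻] = 3s.
Ksp = [Bi³⁺][I⁻]^3 = s · (3s)^3 = 27s^4 = 1.0×10⁻¹⁸
s = 1.4×10⁻⁵ mol/L
[I⁻] = 3s = 4.2×10⁻⁵ mol/L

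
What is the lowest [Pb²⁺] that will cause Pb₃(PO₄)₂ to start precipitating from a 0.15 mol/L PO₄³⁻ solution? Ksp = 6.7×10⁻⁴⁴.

Each salt precipitates once Q = Ksp for that salt.
Pb₃(PO₄)₂(s) ⇌ 3 Pb²⁺(aq) + 2 PO₄³⁻(aq)
Ksp = [Pb²⁺]^3[PO₄³⁻]^2 = [Pb²⁺]^3(0.15)^2
[Pb²⁺]^3 = 6.7×10⁻⁴⁴ / (0.15)^2 = 3.0×10⁻⁴²
[Pb²⁺] = 1.4×10⁻¹⁴ mol/L

1.4×10⁻¹⁴ M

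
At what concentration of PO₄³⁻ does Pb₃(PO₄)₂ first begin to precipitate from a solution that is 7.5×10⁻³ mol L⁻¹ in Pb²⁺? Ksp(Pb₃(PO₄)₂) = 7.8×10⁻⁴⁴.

4.3×10⁻¹⁹ M

Each salt precipitates once Q = Ksp for that salt.
Pb₃(PO₄)₂(s) ⇌ 3 Pb²⁺(aq) + 2 PO₄³⁻(aq)
Ksp = [Pb²⁺]^3[PO₄³⁻]^2 = [PO₄³⁻]^2(7.5×10⁻³)^3
[PO₄³⁻]^2 = 7.8×10⁻⁴⁴ / (7.5×10⁻³)^3 = 1.8×10⁻³⁷
[PO₄³⁻] = 4.3×10⁻¹⁹ mol L⁻¹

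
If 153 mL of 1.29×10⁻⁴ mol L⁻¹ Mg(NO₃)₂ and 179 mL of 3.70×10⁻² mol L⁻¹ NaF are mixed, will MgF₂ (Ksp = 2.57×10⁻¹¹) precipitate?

Total volume after mixing = 153 + 179 = 332 mL.
[Mg²⁺] = (1.29×10⁻⁴)(153)/332 = 5.94×10⁻⁵ mol L⁻¹
[F⁻] = (3.70×10⁻²)(179)/332 = 1.99×10⁻² mol L⁻¹
Q = [Mg²⁺][F⁻]^2 = 2.37×10⁻⁸
Because Q > Ksp (2.37×10⁻⁸ vs 2.57×10⁻¹¹), a precipitate of MgF₂ forms.

Yes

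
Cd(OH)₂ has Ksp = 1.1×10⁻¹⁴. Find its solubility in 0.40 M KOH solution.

Cd(OH)₂(s) ⇌ Cd²⁺(aq) + 2 OH⁻(aq)
The solution already contains OH⁻ at 0.40 M. Let s be the molar solubility of Cd(OH)₂.
[OH⁻] ≈ 0.40 M (common ion dominates); [Cd²⁺] = s.
Ksp = [Cd²⁺][OH⁻]^2 = s(0.40)^2
s = 1.1×10⁻¹⁴ / (0.40)^2 = 6.9×10⁻¹⁴
s = 6.9×10⁻¹⁴ M

6.9×10⁻¹⁴ M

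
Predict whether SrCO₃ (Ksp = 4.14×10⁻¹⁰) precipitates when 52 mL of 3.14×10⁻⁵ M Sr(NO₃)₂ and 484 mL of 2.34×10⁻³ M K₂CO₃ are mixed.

Total volume after mixing = 52 + 484 = 536 mL.
[Sr²⁺] = (3.14×10⁻⁵)(52)/536 = 3.05×10⁻⁶ M
[CO₃²⁻] = (2.34×10⁻³)(484)/536 = 2.11×10⁻³ M
Q = [Sr²⁺][CO₃²⁻] = 6.44×10⁻⁹
Q = 6.44×10⁻⁹ > Ksp = 4.14×10⁻¹⁰, so the solution is supersaturated and SrCO₃ precipitates.

Yes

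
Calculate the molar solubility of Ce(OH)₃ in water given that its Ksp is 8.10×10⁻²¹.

4.16×10⁻⁶ M

Ce(OH)₃(s) ⇌ Ce³⁺(aq) + 3 OH⁻(aq)
Call the molar solubility s, so that [Ce³⁺] = s and [OH⁻] = 3s.
Ksp = [Ce³⁺][OH⁻]^3 = s · (3s)^3 = 27s^4
27s^4 = 8.10×10⁻²¹  ⇒  s^4 = 3.00×10⁻²²
Taking the 4th root, s = 4.16×10⁻⁶ mol L⁻¹.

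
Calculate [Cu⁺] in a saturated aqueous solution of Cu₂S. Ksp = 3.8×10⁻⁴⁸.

Cu₂S(s) ⇌ 2 Cu⁺(aq) + S²⁻(aq)
If s mol/L of Cu₂S dissolves, [Cu⁺] = 2s and [S²⁻] = s.
Ksp = [Cu⁺]^2[S²⁻] = (2s)^2 · s = 4s^3 = 3.8×10⁻⁴⁸
s = 9.8×10⁻¹⁷ mol L⁻¹
[Cu⁺] = 2s = 2.0×10⁻¹⁶ mol L⁻¹

2.0×10⁻¹⁶ M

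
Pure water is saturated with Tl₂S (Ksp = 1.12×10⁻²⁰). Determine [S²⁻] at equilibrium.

1.41×10⁻⁷ M

Tl₂S(s) ⇌ 2 Tl⁺(aq) + S²⁻(aq)
For each mole of Tl₂S that dissolves per liter, [Tl⁺] = 2s and [S²⁻] = s; let s denote this solubility.
Ksp = [Tl⁺]^2[S²⁻] = (2s)^2 · s = 4s^3 = 1.12×10⁻²⁰
s = 1.41×10⁻⁷ M
[S²⁻] = s = 1.41×10⁻⁷ M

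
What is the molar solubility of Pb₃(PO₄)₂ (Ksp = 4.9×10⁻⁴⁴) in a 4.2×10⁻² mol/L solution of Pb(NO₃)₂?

1.3×10⁻²⁰ M

Pb₃(PO₄)₂(s) ⇌ 3 Pb²⁺(aq) + 2 PO₄³⁻(aq)
Let s be the solubility of Pb₃(PO₄)₂ here. The common ion gives [Pb²⁺] ≈ 4.2×10⁻² mol/L, and [PO₄³⁻] = 2s.
Ksp = [Pb²⁺]^3[PO₄³⁻]^2 = (4.2×10⁻²)^3(2s)^2
(2s)^2 = 4.9×10⁻⁴⁴ / (4.2×10⁻²)^3 = 6.6×10⁻⁴⁰
s = 1.3×10⁻²⁰ mol/L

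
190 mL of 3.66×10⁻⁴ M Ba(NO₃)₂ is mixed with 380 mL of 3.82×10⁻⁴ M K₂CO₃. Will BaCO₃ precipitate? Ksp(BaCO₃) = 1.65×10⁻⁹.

Yes

Total volume after mixing = 190 + 380 = 570 mL.
[Ba²⁺] = (3.66×10⁻⁴)(190)/570 = 1.22×10⁻⁴ M
[CO₃²⁻] = (3.82×10⁻⁴)(380)/570 = 2.55×10⁻⁴ M
Q = [Ba²⁺][CO₃²⁻] = 3.11×10⁻⁸
Because Q > Ksp (3.11×10⁻⁸ vs 1.65×10⁻⁹), a precipitate of BaCO₃ forms.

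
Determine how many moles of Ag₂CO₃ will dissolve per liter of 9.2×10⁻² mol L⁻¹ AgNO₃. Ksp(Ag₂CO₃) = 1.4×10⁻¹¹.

1.7×10⁻⁹ M

Ag₂CO₃(s) ⇌ 2 Ag⁺(aq) + CO₃²⁻(aq)
With Ag⁺ already at 9.2×10⁻² mol L⁻¹ and s small, take [Ag⁺] ≈ 9.2×10⁻² mol L⁻¹ and [CO₃²⁻] = s.
Ksp = [Ag⁺]^2[CO₃²⁻] = (9.2×10⁻²)^2s
s = 1.4×10⁻¹¹ / (9.2×10⁻²)^2 = 1.7×10⁻⁹
s = 1.7×10⁻⁹ mol L⁻¹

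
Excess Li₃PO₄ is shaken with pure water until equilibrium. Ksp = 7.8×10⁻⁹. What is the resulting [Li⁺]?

1.2×10⁻² M

Li₃PO₄(s) ⇌ 3 Li⁺(aq) + PO₄³⁻(aq)
Call the molar solubility s, so that [Li⁺] = 3s and [PO₄³⁻] = s.
Ksp = [Li⁺]^3[PO₄³⁻] = (3s)^3 · s = 27s^4 = 7.8×10⁻⁹
s = 4.1×10⁻³ mol L⁻¹
[Li⁺] = 3s = 1.2×10⁻² mol L⁻¹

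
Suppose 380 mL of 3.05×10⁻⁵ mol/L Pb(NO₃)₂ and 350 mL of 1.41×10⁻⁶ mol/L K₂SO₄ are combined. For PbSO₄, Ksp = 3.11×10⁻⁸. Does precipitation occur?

The combined volume is 730 mL.
[Pb²⁺] = (3.05×10⁻⁵)(380)/730 = 1.59×10⁻⁵ mol/L
[SO₄²⁻] = (1.41×10⁻⁶)(350)/730 = 6.76×10⁻⁷ mol/L
Q = [Pb²⁺][SO₄²⁻] = 1.07×10⁻¹¹
Q = 1.07×10⁻¹¹ < Ksp = 3.11×10⁻⁸, so the solution is unsaturated and no precipitate forms.

No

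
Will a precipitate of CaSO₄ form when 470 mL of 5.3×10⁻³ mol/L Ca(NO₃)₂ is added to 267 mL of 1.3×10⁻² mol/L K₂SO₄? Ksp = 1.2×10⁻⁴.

The combined volume is 737 mL.
[Ca²⁺] = (5.3×10⁻³)(470)/737 = 3.4×10⁻³ mol/L
[SO₄²⁻] = (1.3×10⁻²)(267)/737 = 4.7×10⁻³ mol/L
Q = [Ca²⁺][SO₄²⁻] = 1.6×10⁻⁵
Q < Ksp (1.6×10⁻⁵ vs 1.2×10⁻⁴); the solution remains unsaturated and no precipitate forms.

No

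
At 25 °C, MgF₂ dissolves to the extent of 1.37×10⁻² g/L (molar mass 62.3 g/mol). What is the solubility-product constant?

s = (1.37×10⁻² g L⁻¹)/(62.3 g mol⁻¹) = 2.1990×10⁻⁴ M
MgF₂(s) ⇌ Mg²⁺(aq) + 2 F⁻(aq)
If s mol/L of MgF₂ dissolves, [Mg²⁺] = s and [F⁻] = 2s.
Ksp = [Mg²⁺][F⁻]^2 = s · (2s)^2 = 4s^3
Ksp = 4 × (2.1990×10⁻⁴)^3 = 4.25×10⁻¹¹

Ksp = 4.25×10⁻¹¹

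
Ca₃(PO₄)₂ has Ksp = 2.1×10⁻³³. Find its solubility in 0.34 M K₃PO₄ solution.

Ca₃(PO₄)₂(s) ⇌ 3 Ca²⁺(aq) + 2 PO₄³⁻(aq)
Let s be the solubility of Ca₃(PO₄)₂ here. The common ion gives [PO₄³⁻] ≈ 0.34 M, and [Ca²⁺] = 3s.
Ksp = [Ca²⁺]^3[PO₄³⁻]^2 = (3s)^3(0.34)^2
(3s)^3 = 2.1×10⁻³³ / (0.34)^2 = 1.8×10⁻³²
s = 8.8×10⁻¹² M

8.8×10⁻¹² M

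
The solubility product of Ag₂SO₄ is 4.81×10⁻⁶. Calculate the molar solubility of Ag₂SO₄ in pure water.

1.06×10⁻² M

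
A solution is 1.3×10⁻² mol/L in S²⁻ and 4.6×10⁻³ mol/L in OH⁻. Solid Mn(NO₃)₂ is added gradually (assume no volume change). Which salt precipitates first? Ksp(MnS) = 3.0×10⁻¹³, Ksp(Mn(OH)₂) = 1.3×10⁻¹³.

MnS

Each salt precipitates once Q = Ksp for that salt.
For MnS: [Mn²⁺] = (Ksp/[S²⁻]) = 2.3×10⁻¹¹ mol/L
For Mn(OH)₂: [Mn²⁺] = (Ksp/[OH⁻]^2) = 6.1×10⁻⁹ mol/L
The smaller threshold [Mn²⁺] is reached first, so MnS precipitates first.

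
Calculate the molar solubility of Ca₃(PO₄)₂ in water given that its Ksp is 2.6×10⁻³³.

1.2×10⁻⁷ M

Ca₃(PO₄)₂(s) ⇌ 3 Ca²⁺(aq) + 2 PO₄³⁻(aq)
With molar solubility s: [Ca²⁺] = 3s, [PO₄³⁻] = 2s.
Ksp = [Ca²⁺]^3[PO₄³⁻]^2 = (3s)^3 · (2s)^2 = 108s^5
108s^5 = 2.6×10⁻³³  ⇒  s^5 = 2.4×10⁻³⁵
Taking the 5th root, s = 1.2×10⁻⁷ mol L⁻¹.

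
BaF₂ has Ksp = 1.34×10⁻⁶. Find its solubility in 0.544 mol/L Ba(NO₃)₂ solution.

BaF₂(s) ⇌ Ba²⁺(aq) + 2 F⁻(aq)
Let s be the solubility of BaF₂ here. The common ion gives [Ba²⁺] ≈ 0.544 mol/L, and [F⁻] = 2s.
Ksp = [Ba²⁺][F⁻]^2 = (0.544)(2s)^2
(2s)^2 = 1.34×10⁻⁶ / (0.544) = 2.46×10⁻⁶
s = 7.85×10⁻⁴ mol/L

7.85×10⁻⁴ M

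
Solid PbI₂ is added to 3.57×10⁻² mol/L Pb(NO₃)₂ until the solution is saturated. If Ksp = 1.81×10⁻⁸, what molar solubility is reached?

3.56×10⁻⁴ M

PbI₂(s) ⇌ Pb²⁺(aq) + 2 I⁻(aq)
Pb²⁺ is already present at 3.57×10⁻² mol/L. If s mol/L of PbI₂ dissolves, [I⁻] = 2s while [Pb²⁺] ≈ 3.57×10⁻² mol/L.
Ksp = [Pb²⁺][I⁻]^2 = (3.57×10⁻²)(2s)^2
(2s)^2 = 1.81×10⁻⁸ / (3.57×10⁻²) = 5.07×10⁻⁷
s = 3.56×10⁻⁴ mol/L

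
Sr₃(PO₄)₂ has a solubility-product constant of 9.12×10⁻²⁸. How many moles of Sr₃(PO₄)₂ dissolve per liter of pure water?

1.53×10⁻⁶ M

Sr₃(PO₄)₂(s) ⇌ 3 Sr²⁺(aq) + 2 PO₄³⁻(aq)
If s mol/L of Sr₃(PO₄)₂ dissolves, [Sr²⁺] = 3s and [PO₄³⁻] = 2s.
Ksp = [Sr²⁺]^3[PO₄³⁻]^2 = (3s)^3 · (2s)^2 = 108s^5
108s^5 = 9.12×10⁻²⁸  ⇒  s^5 = 8.44×10⁻³⁰
s = (8.44×10⁻³⁰)^(1/5) = 1.53×10⁻⁶ mol/L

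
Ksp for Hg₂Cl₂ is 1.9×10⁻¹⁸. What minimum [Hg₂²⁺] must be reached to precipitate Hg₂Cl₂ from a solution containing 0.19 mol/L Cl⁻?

5.3×10⁻¹⁷ M

Precipitation of each salt begins when its ion product equals Ksp.
Hg₂Cl₂(s) ⇌ Hg₂²⁺(aq) + 2 Cl⁻(aq)
Ksp = [Hg₂²⁺][Cl⁻]^2 = [Hg₂²⁺](0.19)^2
[Hg₂²⁺] = 1.9×10⁻¹⁸ / (0.19)^2 = 5.3×10⁻¹⁷
[Hg₂²⁺] = 5.3×10⁻¹⁷ mol/L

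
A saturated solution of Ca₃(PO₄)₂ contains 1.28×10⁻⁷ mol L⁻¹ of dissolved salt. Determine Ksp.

Ca₃(PO₄)₂(s) ⇌ 3 Ca²⁺(aq) + 2 PO₄³⁻(aq)
For each mole of Ca₃(PO₄)₂ that dissolves per liter, [Ca²⁺] = 3s and [PO₄³⁻] = 2s; let s denote this solubility.
Ksp = [Ca²⁺]^3[PO₄³⁻]^2 = (3s)^3 · (2s)^2 = 108s^5
Ksp = 108 × (1.28×10⁻⁷)^5 = 3.71×10⁻³³

Ksp = 3.71×10⁻³³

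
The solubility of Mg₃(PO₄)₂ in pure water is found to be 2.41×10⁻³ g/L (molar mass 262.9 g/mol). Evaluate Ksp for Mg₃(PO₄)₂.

Convert to molarity: s = 2.41×10⁻³ / 262.9 = 9.1670×10⁻⁶ mol/L
Mg₃(PO₄)₂(s) ⇌ 3 Mg²⁺(aq) + 2 PO₄³⁻(aq)
If s mol/L of Mg₃(PO₄)₂ dissolves, [Mg²⁺] = 3s and [PO₄³⁻] = 2s.
Ksp = [Mg²⁺]^3[PO₄³⁻]^2 = (3s)^3 · (2s)^2 = 108s^5
Ksp = 108 × (9.1670×10⁻⁶)^5 = 6.99×10⁻²⁴

Ksp = 6.99×10⁻²⁴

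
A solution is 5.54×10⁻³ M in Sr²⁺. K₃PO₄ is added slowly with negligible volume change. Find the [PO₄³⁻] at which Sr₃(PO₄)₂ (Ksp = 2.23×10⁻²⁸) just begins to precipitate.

3.62×10⁻¹¹ M

A salt starts to precipitate once the ion product Q reaches its Ksp.
Sr₃(PO₄)₂(s) ⇌ 3 Sr²⁺(aq) + 2 PO₄³⁻(aq)
Ksp = [Sr²⁺]^3[PO₄³⁻]^2 = [PO₄³⁻]^2(5.54×10⁻³)^3
[PO₄³⁻]^2 = 2.23×10⁻²⁸ / (5.54×10⁻³)^3 = 1.31×10⁻²¹
[PO₄³⁻] = 3.62×10⁻¹¹ M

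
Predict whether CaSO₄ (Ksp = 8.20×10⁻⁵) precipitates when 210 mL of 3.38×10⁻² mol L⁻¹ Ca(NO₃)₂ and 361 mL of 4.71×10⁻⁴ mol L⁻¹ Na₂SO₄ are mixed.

The combined volume is 571 mL.
[Ca²⁺] = (3.38×10⁻²)(210)/571 = 1.24×10⁻² mol L⁻¹
[SO₄²⁻] = (4.71×10⁻⁴)(361)/571 = 2.98×10⁻⁴ mol L⁻¹
Q = [Ca²⁺][SO₄²⁻] = 3.70×10⁻⁶
Q < Ksp (3.70×10⁻⁶ vs 8.20×10⁻⁵); the solution remains unsaturated and no precipitate forms.

No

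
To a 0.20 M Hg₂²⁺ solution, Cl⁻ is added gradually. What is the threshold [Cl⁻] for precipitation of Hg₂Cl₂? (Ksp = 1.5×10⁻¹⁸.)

2.7×10⁻⁹ M

The threshold for precipitation is Q = Ksp.
Hg₂Cl₂(s) ⇌ Hg₂²⁺(aq) + 2 Cl⁻(aq)
Ksp = [Hg₂²⁺][Cl⁻]^2 = [Cl⁻]^2(0.20)
[Cl⁻]^2 = 1.5×10⁻¹⁸ / (0.20) = 7.5×10⁻¹⁸
[Cl⁻] = 2.7×10⁻⁹ M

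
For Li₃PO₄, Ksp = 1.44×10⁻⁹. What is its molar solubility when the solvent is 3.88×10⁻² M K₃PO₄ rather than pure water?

1.11×10⁻³ M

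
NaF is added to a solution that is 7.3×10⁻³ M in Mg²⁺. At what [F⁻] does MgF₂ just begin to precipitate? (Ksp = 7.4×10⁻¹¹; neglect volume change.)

1.0×10⁻⁴ M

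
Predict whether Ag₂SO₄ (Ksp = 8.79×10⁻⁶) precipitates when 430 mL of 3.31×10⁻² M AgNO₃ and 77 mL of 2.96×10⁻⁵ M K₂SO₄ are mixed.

No

The combined volume is 507 mL.
[Ag⁺] = (3.31×10⁻²)(430)/507 = 2.81×10⁻² M
[SO₄²⁻] = (2.96×10⁻⁵)(77)/507 = 4.50×10⁻⁶ M
Q = [Ag⁺]^2[SO₄²⁻] = 3.54×10⁻⁹
Q < Ksp (3.54×10⁻⁹ vs 8.79×10⁻⁶); the solution remains unsaturated and no precipitate forms.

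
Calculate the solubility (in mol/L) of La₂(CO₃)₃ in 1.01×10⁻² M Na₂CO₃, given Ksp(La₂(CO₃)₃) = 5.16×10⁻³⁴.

1.12×10⁻¹⁴ M

La₂(CO₃)₃(s) ⇌ 2 La³⁺(aq) + 3 CO₃²⁻(aq)
With CO₃²⁻ already at 1.01×10⁻² M and s small, take [CO₃²⁻] ≈ 1.01×10⁻² M and [La³⁺] = 2s.
Ksp = [La³⁺]^2[CO₃²⁻]^3 = (2s)^2(1.01×10⁻²)^3
(2s)^2 = 5.16×10⁻³⁴ / (1.01×10⁻²)^3 = 5.01×10⁻²⁸
s = 1.12×10⁻¹⁴ M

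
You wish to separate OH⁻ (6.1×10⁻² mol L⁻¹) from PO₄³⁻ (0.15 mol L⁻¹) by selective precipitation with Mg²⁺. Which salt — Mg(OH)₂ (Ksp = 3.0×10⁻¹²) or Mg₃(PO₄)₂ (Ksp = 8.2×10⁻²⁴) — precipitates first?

The threshold for precipitation is Q = Ksp.
For Mg(OH)₂: [Mg²⁺] = (Ksp/[OH⁻]^2) = 8.1×10⁻¹⁰ mol L⁻¹
For Mg₃(PO₄)₂: [Mg²⁺] = (Ksp/[PO₄³⁻]^2)^(1/3) = 7.1×10⁻⁸ mol L⁻¹
The smaller threshold [Mg²⁺] is reached first, so Mg(OH)₂ precipitates first.

Mg(OH)₂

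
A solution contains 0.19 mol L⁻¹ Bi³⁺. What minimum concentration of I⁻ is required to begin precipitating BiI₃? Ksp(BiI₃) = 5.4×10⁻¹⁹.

A salt starts to precipitate once the ion product Q reaches its Ksp.
BiI₃(s) ⇌ Bi³⁺(aq) + 3 I⁻(aq)
Ksp = [Bi³⁺][I⁻]^3 = [I⁻]^3(0.19)
[I⁻]^3 = 5.4×10⁻¹⁹ / (0.19) = 2.8×10⁻¹⁸
[I⁻] = 1.4×10⁻⁶ mol L⁻¹

1.4×10⁻⁶ M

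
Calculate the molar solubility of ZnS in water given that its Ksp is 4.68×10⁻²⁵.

ZnS(s) ⇌ Zn²⁺(aq) + S²⁻(aq)
Let s be the molar solubility. Then [Zn²⁺] = s and [S²⁻] = s.
Ksp = [Zn²⁺][S²⁻] = s · s = s^2
s^2 = 4.68×10⁻²⁵
s = 6.84×10⁻¹³ M

6.84×10⁻¹³ M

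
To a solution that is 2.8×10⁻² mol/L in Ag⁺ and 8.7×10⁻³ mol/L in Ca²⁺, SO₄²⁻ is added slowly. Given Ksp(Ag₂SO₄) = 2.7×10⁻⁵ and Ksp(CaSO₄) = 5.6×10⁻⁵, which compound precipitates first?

CaSO₄

Precipitation begins when Q = Ksp.
For Ag₂SO₄: [SO₄²⁻] = (Ksp/[Ag⁺]^2) = 3.4×10⁻² mol/L
For CaSO₄: [SO₄²⁻] = (Ksp/[Ca²⁺]) = 6.4×10⁻³ mol/L
Since CaSO₄ needs less SO₄²⁻ to reach saturation, it precipitates first.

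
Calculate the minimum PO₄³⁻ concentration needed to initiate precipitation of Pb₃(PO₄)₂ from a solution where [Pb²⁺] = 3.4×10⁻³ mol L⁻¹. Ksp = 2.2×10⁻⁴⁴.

7.5×10⁻¹⁹ M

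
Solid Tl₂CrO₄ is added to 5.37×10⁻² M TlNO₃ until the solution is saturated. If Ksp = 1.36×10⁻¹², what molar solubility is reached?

Tl₂CrO₄(s) ⇌ 2 Tl⁺(aq) + CrO₄²⁻(aq)
Let s be the solubility of Tl₂CrO₄ here. The common ion gives [Tl⁺] ≈ 5.37×10⁻² M, and [CrO₄²⁻] = s.
Ksp = [Tl⁺]^2[CrO₄²⁻] = (5.37×10⁻²)^2s
s = 1.36×10⁻¹² / (5.37×10⁻²)^2 = 4.72×10⁻¹⁰
s = 4.72×10⁻¹⁰ M

4.72×10⁻¹⁰ M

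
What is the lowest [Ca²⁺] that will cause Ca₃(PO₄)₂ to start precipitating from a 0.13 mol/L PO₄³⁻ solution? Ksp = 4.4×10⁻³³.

Precipitation begins when Q = Ksp.
Ca₃(PO₄)₂(s) ⇌ 3 Ca²⁺(aq) + 2 PO₄³⁻(aq)
Ksp = [Ca²⁺]^3[PO₄³⁻]^2 = [Ca²⁺]^3(0.13)^2
[Ca²⁺]^3 = 4.4×10⁻³³ / (0.13)^2 = 2.6×10⁻³¹
[Ca²⁺] = 6.4×10⁻¹¹ mol/L

6.4×10⁻¹¹ M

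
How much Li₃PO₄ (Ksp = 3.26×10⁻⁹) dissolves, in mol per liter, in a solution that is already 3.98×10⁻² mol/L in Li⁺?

Li₃PO₄(s) ⇌ 3 Li⁺(aq) + PO₄³⁻(aq)
Let s be the solubility of Li₃PO₄ here. The common ion gives [Li⁺] ≈ 3.98×10⁻² mol/L, and [PO₄³⁻] = s.
Ksp = [Li⁺]^3[PO₄³⁻] = (3.98×10⁻²)^3s
s = 3.26×10⁻⁹ / (3.98×10⁻²)^3 = 5.17×10⁻⁵
s = 5.17×10⁻⁵ mol/L

5.17×10⁻⁵ M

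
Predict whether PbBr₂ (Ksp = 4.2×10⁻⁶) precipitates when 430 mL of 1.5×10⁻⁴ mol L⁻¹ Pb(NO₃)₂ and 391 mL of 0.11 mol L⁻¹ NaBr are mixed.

After mixing, V = 430 mL + 391 mL = 821 mL.
[Pb²⁺] = (1.5×10⁻⁴)(430)/821 = 7.9×10⁻⁵ mol L⁻¹
[Br⁻] = (0.11)(391)/821 = 5.2×10⁻² mol L⁻¹
Q = [Pb²⁺][Br⁻]^2 = 2.2×10⁻⁷
Q = 2.2×10⁻⁷ < Ksp = 4.2×10⁻⁶, so the solution is unsaturated and no precipitate forms.

No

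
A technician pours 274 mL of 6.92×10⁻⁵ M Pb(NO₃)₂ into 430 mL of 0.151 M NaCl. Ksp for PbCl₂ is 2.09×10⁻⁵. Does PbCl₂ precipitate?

No

Total volume after mixing = 274 + 430 = 704 mL.
[Pb²⁺] = (6.92×10⁻⁵)(274)/704 = 2.69×10⁻⁵ M
[Cl⁻] = (0.151)(430)/704 = 9.22×10⁻² M
Q = [Pb²⁺][Cl⁻]^2 = 2.29×10⁻⁷
Q < Ksp (2.29×10⁻⁷ vs 2.09×10⁻⁵); the solution remains unsaturated and no precipitate forms.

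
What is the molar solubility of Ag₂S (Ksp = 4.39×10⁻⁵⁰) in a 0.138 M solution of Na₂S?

Ag₂S(s) ⇌ 2 Ag⁺(aq) + S²⁻(aq)
The solution already contains S²⁻ at 0.138 M. Let s be the molar solubility of Ag₂S.
[S²⁻] ≈ 0.138 M (common ion dominates); [Ag⁺] = 2s.
Ksp = [Ag⁺]^2[S²⁻] = (2s)^2(0.138)
(2s)^2 = 4.39×10⁻⁵⁰ / (0.138) = 3.18×10⁻⁴⁹
s = 2.82×10⁻²⁵ M

2.82×10⁻²⁵ M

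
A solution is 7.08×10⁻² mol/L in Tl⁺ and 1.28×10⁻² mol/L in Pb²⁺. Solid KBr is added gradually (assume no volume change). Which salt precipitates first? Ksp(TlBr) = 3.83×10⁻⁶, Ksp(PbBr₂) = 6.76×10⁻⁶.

A salt starts to precipitate once the ion product Q reaches its Ksp.
For TlBr: [Br⁻] = (Ksp/[Tl⁺]) = 5.41×10⁻⁵ mol/L
For PbBr₂: [Br⁻] = (Ksp/[Pb²⁺])^(1/2) = 2.30×10⁻² mol/L
Since TlBr needs less Br⁻ to reach saturation, it precipitates first.

TlBr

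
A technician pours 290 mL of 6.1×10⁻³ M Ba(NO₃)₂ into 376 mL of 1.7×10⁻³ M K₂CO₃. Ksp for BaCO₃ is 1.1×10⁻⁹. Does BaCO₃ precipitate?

Yes

After mixing, V = 290 mL + 376 mL = 666 mL.
[Ba²⁺] = (6.1×10⁻³)(290)/666 = 2.7×10⁻³ M
[CO₃²⁻] = (1.7×10⁻³)(376)/666 = 9.6×10⁻⁴ M
Q = [Ba²⁺][CO₃²⁻] = 2.5×10⁻⁶
Because Q > Ksp (2.5×10⁻⁶ vs 1.1×10⁻⁹), a precipitate of BaCO₃ forms.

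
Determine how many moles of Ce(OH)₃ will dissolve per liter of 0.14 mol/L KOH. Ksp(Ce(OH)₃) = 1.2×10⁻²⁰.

Ce(OH)₃(s) ⇌ Ce³⁺(aq) + 3 OH⁻(aq)
With OH⁻ already at 0.14 mol/L and s small, take [OH⁻] ≈ 0.14 mol/L and [Ce³⁺] = s.
Ksp = [Ce³⁺][OH⁻]^3 = s(0.14)^3
s = 1.2×10⁻²⁰ / (0.14)^3 = 4.4×10⁻¹⁸
s = 4.4×10⁻¹⁸ mol/L

4.4×10⁻¹⁸ M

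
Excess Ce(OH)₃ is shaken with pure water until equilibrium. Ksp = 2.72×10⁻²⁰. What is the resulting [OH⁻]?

Ce(OH)₃(s) ⇌ Ce³⁺(aq) + 3 OH⁻(aq)
If s mol/L of Ce(OH)₃ dissolves, [Ce³⁺] = s and [OH⁻] = 3s.
Ksp = [Ce³⁺][OH⁻]^3 = s · (3s)^3 = 27s^4 = 2.72×10⁻²⁰
s = 5.63×10⁻⁶ mol/L
[OH⁻] = 3s = 1.69×10⁻⁵ mol/L

1.69×10⁻⁵ M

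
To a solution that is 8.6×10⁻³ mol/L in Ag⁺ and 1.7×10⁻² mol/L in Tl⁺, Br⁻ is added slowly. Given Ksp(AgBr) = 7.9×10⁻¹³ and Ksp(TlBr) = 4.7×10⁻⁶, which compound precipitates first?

AgBr

Precipitation of each salt begins when its ion product equals Ksp.
For AgBr: [Br⁻] = (Ksp/[Ag⁺]) = 9.2×10⁻¹¹ mol/L
For TlBr: [Br⁻] = (Ksp/[Tl⁺]) = 2.8×10⁻⁴ mol/L
The smaller threshold [Br⁻] is reached first, so AgBr precipitates first.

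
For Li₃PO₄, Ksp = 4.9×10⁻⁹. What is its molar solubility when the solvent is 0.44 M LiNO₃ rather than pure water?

Li₃PO₄(s) ⇌ 3 Li⁺(aq) + PO₄³⁻(aq)
With Li⁺ already at 0.44 M and s small, take [Li⁺] ≈ 0.44 M and [PO₄³⁻] = s.
Ksp = [Li⁺]^3[PO₄³⁻] = (0.44)^3s
s = 4.9×10⁻⁹ / (0.44)^3 = 5.8×10⁻⁸
s = 5.8×10⁻⁸ M

5.8×10⁻⁸ M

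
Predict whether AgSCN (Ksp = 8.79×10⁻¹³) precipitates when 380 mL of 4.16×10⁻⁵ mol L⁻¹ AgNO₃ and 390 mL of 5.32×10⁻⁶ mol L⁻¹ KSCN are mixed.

Yes

Total volume after mixing = 380 + 390 = 770 mL.
[Ag⁺] = (4.16×10⁻⁵)(380)/770 = 2.05×10⁻⁵ mol L⁻¹
[SCN⁻] = (5.32×10⁻⁶)(390)/770 = 2.69×10⁻⁶ mol L⁻¹
Q = [Ag⁺][SCN⁻] = 5.53×10⁻¹¹
Q = 5.53×10⁻¹¹ > Ksp = 8.79×10⁻¹³, so the solution is supersaturated and AgSCN precipitates.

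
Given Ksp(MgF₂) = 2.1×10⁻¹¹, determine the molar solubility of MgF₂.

MgF₂(s) ⇌ Mg²⁺(aq) + 2 F⁻(aq)
Let s be the molar solubility. Then [Mg²⁺] = s and [F⁻] = 2s.
Ksp = [Mg²⁺][F⁻]^2 = s · (2s)^2 = 4s^3
4s^3 = 2.1×10⁻¹¹  ⇒  s^3 = 5.3×10⁻¹²
Taking the 3rd root, s = 1.7×10⁻⁴ mol L⁻¹.

1.7×10⁻⁴ M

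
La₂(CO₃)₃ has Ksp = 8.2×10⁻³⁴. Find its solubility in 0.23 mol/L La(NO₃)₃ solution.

La₂(CO₃)₃(s) ⇌ 2 La³⁺(aq) + 3 CO₃²⁻(aq)
The solution already contains La³⁺ at 0.23 mol/L. Let s be the molar solubility of La₂(CO₃)₃.
[La³⁺] ≈ 0.23 mol/L (common ion dominates); [CO₃²⁻] = 3s.
Ksp = [La³⁺]^2[CO₃²⁻]^3 = (0.23)^2(3s)^3
(3s)^3 = 8.2×10⁻³⁴ / (0.23)^2 = 1.6×10⁻³²
s = 8.3×10⁻¹² mol/L

8.3×10⁻¹² M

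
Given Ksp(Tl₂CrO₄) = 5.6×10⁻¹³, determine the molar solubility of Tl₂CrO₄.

Tl₂CrO₄(s) ⇌ 2 Tl⁺(aq) + CrO₄²⁻(aq)
If s mol/L of Tl₂CrO₄ dissolves, [Tl⁺] = 2s and [CrO₄²⁻] = s.
Ksp = [Tl⁺]^2[CrO₄²⁻] = (2s)^2 · s = 4s^3
4s^3 = 5.6×10⁻¹³  ⇒  s^3 = 1.4×10⁻¹³
s = (1.4×10⁻¹³)^(1/3) = 5.2×10⁻⁵ M

5.2×10⁻⁵ M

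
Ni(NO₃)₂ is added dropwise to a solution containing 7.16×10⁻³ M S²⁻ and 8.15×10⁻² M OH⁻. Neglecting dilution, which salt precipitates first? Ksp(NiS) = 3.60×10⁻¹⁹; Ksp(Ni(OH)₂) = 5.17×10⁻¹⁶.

NiS

Precipitation begins when Q = Ksp.
For NiS: [Ni²⁺] = (Ksp/[S²⁻]) = 5.03×10⁻¹⁷ M
For Ni(OH)₂: [Ni²⁺] = (Ksp/[OH⁻]^2) = 7.78×10⁻¹⁴ M
NiS requires the lower [Ni²⁺], so it precipitates first.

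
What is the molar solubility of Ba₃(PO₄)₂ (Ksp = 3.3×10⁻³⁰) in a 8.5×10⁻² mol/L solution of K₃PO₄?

Ba₃(PO₄)₂(s) ⇌ 3 Ba²⁺(aq) + 2 PO₄³⁻(aq)
With PO₄³⁻ already at 8.5×10⁻² mol/L and s small, take [PO₄³⁻] ≈ 8.5×10⁻² mol/L and [Ba²⁺] = 3s.
Ksp = [Ba²⁺]^3[PO₄³⁻]^2 = (3s)^3(8.5×10⁻²)^2
(3s)^3 = 3.3×10⁻³⁰ / (8.5×10⁻²)^2 = 4.6×10⁻²⁸
s = 2.6×10⁻¹⁰ mol/L

2.6×10⁻¹⁰ M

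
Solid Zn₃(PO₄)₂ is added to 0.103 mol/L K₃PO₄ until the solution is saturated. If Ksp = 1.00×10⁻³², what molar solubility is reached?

3.27×10⁻¹¹ M

Zn₃(PO₄)₂(s) ⇌ 3 Zn²⁺(aq) + 2 PO₄³⁻(aq)
With PO₄³⁻ already at 0.103 mol/L and s small, take [PO₄³⁻] ≈ 0.103 mol/L and [Zn²⁺] = 3s.
Ksp = [Zn²⁺]^3[PO₄³⁻]^2 = (3s)^3(0.103)^2
(3s)^3 = 1.00×10⁻³² / (0.103)^2 = 9.43×10⁻³¹
s = 3.27×10⁻¹¹ mol/L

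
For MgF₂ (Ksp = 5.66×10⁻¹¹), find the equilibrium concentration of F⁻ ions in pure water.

4.84×10⁻⁴ M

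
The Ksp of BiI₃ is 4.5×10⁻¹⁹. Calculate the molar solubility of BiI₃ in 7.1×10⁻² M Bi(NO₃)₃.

BiI₃(s) ⇌ Bi³⁺(aq) + 3 I⁻(aq)
Bi³⁺ is already present at 7.1×10⁻² M. If s mol/L of BiI₃ dissolves, [I⁻] = 3s while [Bi³⁺] ≈ 7.1×10⁻² M.
Ksp = [Bi³⁺][I⁻]^3 = (7.1×10⁻²)(3s)^3
(3s)^3 = 4.5×10⁻¹⁹ / (7.1×10⁻²) = 6.3×10⁻¹⁸
s = 6.2×10⁻⁷ M

6.2×10⁻⁷ M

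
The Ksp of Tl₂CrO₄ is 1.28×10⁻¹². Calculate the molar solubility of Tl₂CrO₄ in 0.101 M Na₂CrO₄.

1.78×10⁻⁶ M

Tl₂CrO₄(s) ⇌ 2 Tl⁺(aq) + CrO₄²⁻(aq)
The solution already contains CrO₄²⁻ at 0.101 M. Let s be the molar solubility of Tl₂CrO₄.
[CrO₄²⁻] ≈ 0.101 M (common ion dominates); [Tl⁺] = 2s.
Ksp = [Tl⁺]^2[CrO₄²⁻] = (2s)^2(0.101)
(2s)^2 = 1.28×10⁻¹² / (0.101) = 1.27×10⁻¹¹
s = 1.78×10⁻⁶ M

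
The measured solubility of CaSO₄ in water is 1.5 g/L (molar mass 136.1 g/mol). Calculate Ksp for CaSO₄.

Ksp = 1.2×10⁻⁴

Molar solubility s = (1.5 g/L) / (136.1 g/mol) = 1.102×10⁻² mol/L
CaSO₄(s) ⇌ Ca²⁺(aq) + SO₄²⁻(aq)
With molar solubility s: [Ca²⁺] = s, [SO₄²⁻] = s.
Ksp = [Ca²⁺][SO₄²⁻] = s · s = s^2
Ksp = (1.102×10⁻²)^2 = 1.2×10⁻⁴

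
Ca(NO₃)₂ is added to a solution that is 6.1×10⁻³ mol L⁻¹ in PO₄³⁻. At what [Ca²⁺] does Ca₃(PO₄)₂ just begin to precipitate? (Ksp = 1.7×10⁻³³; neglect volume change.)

3.6×10⁻¹⁰ M

Precipitation of each salt begins when its ion product equals Ksp.
Ca₃(PO₄)₂(s) ⇌ 3 Ca²⁺(aq) + 2 PO₄³⁻(aq)
Ksp = [Ca²⁺]^3[PO₄³⁻]^2 = [Ca²⁺]^3(6.1×10⁻³)^2
[Ca²⁺]^3 = 1.7×10⁻³³ / (6.1×10⁻³)^2 = 4.6×10⁻²⁹
[Ca²⁺] = 3.6×10⁻¹⁰ mol L⁻¹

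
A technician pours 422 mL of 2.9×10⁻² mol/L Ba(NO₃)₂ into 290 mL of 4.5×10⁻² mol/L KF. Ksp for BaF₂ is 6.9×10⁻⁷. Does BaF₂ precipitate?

Yes

Total volume after mixing = 422 + 290 = 712 mL.
[Ba²⁺] = (2.9×10⁻²)(422)/712 = 1.7×10⁻² mol/L
[F⁻] = (4.5×10⁻²)(290)/712 = 1.8×10⁻² mol/L
Q = [Ba²⁺][F⁻]^2 = 5.8×10⁻⁶
Because Q > Ksp (5.8×10⁻⁶ vs 6.9×10⁻⁷), a precipitate of BaF₂ forms.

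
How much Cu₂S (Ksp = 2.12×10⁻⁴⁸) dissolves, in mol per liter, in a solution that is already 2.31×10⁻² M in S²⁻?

4.79×10⁻²⁴ M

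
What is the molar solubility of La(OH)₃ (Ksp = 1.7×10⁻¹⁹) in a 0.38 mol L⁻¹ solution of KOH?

3.1×10⁻¹⁸ M

La(OH)₃(s) ⇌ La³⁺(aq) + 3 OH⁻(aq)
With OH⁻ already at 0.38 mol L⁻¹ and s small, take [OH⁻] ≈ 0.38 mol L⁻¹ and [La³⁺] = s.
Ksp = [La³⁺][OH⁻]^3 = s(0.38)^3
s = 1.7×10⁻¹⁹ / (0.38)^3 = 3.1×10⁻¹⁸
s = 3.1×10⁻¹⁸ mol L⁻¹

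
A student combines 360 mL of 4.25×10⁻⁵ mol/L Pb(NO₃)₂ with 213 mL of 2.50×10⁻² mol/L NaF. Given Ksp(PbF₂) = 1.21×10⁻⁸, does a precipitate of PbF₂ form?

After mixing, V = 360 mL + 213 mL = 573 mL.
[Pb²⁺] = (4.25×10⁻⁵)(360)/573 = 2.67×10⁻⁵ mol/L
[F⁻] = (2.50×10⁻²)(213)/573 = 9.29×10⁻³ mol/L
Q = [Pb²⁺][F⁻]^2 = 2.31×10⁻⁹
Q < Ksp (2.31×10⁻⁹ vs 1.21×10⁻⁸); the solution remains unsaturated and no precipitate forms.

No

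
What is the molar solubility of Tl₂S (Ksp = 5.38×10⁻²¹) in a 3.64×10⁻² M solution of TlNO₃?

4.06×10⁻¹⁸ M

Tl₂S(s) ⇌ 2 Tl⁺(aq) + S²⁻(aq)
With Tl⁺ already at 3.64×10⁻² M and s small, take [Tl⁺] ≈ 3.64×10⁻² M and [S²⁻] = s.
Ksp = [Tl⁺]^2[S²⁻] = (3.64×10⁻²)^2s
s = 5.38×10⁻²¹ / (3.64×10⁻²)^2 = 4.06×10⁻¹⁸
s = 4.06×10⁻¹⁸ M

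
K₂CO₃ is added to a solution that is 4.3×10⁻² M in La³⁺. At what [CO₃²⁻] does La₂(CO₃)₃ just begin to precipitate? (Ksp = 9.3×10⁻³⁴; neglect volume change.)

8.0×10⁻¹¹ M

Precipitation of each salt begins when its ion product equals Ksp.
La₂(CO₃)₃(s) ⇌ 2 La³⁺(aq) + 3 CO₃²⁻(aq)
Ksp = [La³⁺]^2[CO₃²⁻]^3 = [CO₃²⁻]^3(4.3×10⁻²)^2
[CO₃²⁻]^3 = 9.3×10⁻³⁴ / (4.3×10⁻²)^2 = 5.0×10⁻³¹
[CO₃²⁻] = 8.0×10⁻¹¹ M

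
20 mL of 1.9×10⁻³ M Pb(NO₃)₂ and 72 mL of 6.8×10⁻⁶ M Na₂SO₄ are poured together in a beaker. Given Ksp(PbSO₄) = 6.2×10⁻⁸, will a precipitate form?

No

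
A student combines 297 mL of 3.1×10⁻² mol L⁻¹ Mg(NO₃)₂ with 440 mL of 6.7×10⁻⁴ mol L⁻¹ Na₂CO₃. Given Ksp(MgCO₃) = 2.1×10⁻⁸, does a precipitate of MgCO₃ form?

The combined volume is 737 mL.
[Mg²⁺] = (3.1×10⁻²)(297)/737 = 1.2×10⁻² mol L⁻¹
[CO₃²⁻] = (6.7×10⁻⁴)(440)/737 = 4.0×10⁻⁴ mol L⁻¹
Q = [Mg²⁺][CO₃²⁻] = 5.0×10⁻⁶
Q = 5.0×10⁻⁶ > Ksp = 2.1×10⁻⁸, so the solution is supersaturated and MgCO₃ precipitates.

Yes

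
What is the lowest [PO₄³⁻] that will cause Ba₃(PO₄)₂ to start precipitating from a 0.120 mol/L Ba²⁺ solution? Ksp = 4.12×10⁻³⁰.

4.88×10⁻¹⁴ M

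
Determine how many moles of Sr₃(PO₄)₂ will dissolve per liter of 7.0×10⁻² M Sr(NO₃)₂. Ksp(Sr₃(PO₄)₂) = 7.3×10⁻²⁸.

Sr₃(PO₄)₂(s) ⇌ 3 Sr²⁺(aq) + 2 PO₄³⁻(aq)
With Sr²⁺ already at 7.0×10⁻² M and s small, take [Sr²⁺] ≈ 7.0×10⁻² M and [PO₄³⁻] = 2s.
Ksp = [Sr²⁺]^3[PO₄³⁻]^2 = (7.0×10⁻²)^3(2s)^2
(2s)^2 = 7.3×10⁻²⁸ / (7.0×10⁻²)^3 = 2.1×10⁻²⁴
s = 7.3×10⁻¹³ M

7.3×10⁻¹³ M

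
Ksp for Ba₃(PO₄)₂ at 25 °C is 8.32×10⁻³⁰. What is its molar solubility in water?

Ba₃(PO₄)₂(s) ⇌ 3 Ba²⁺(aq) + 2 PO₄³⁻(aq)
Let s be the molar solubility. Then [Ba²⁺] = 3s and [PO₄³⁻] = 2s.
Ksp = [Ba²⁺]^3[PO₄³⁻]^2 = (3s)^3 · (2s)^2 = 108s^5
108s^5 = 8.32×10⁻³⁰  ⇒  s^5 = 7.70×10⁻³²
Taking the 5th root, s = 5.99×10⁻⁷ mol L⁻¹.

5.99×10⁻⁷ M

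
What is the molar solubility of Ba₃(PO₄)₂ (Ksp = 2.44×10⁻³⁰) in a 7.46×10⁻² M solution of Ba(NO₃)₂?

3.83×10⁻¹⁴ M

Ba₃(PO₄)₂(s) ⇌ 3 Ba²⁺(aq) + 2 PO₄³⁻(aq)
Ba²⁺ is already present at 7.46×10⁻² M. If s mol/L of Ba₃(PO₄)₂ dissolves, [PO₄³⁻] = 2s while [Ba²⁺] ≈ 7.46×10⁻² M.
Ksp = [Ba²⁺]^3[PO₄³⁻]^2 = (7.46×10⁻²)^3(2s)^2
(2s)^2 = 2.44×10⁻³⁰ / (7.46×10⁻²)^3 = 5.88×10⁻²⁷
s = 3.83×10⁻¹⁴ M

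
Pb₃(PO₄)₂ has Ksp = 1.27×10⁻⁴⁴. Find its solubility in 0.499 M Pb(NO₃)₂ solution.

1.60×10⁻²² M

Pb₃(PO₄)₂(s) ⇌ 3 Pb²⁺(aq) + 2 PO₄³⁻(aq)
With Pb²⁺ already at 0.499 M and s small, take [Pb²⁺] ≈ 0.499 M and [PO₄³⁻] = 2s.
Ksp = [Pb²⁺]^3[PO₄³⁻]^2 = (0.499)^3(2s)^2
(2s)^2 = 1.27×10⁻⁴⁴ / (0.499)^3 = 1.02×10⁻⁴³
s = 1.60×10⁻²² M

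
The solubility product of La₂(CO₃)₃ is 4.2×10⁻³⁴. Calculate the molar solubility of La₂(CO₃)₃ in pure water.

La₂(CO₃)₃(s) ⇌ 2 La³⁺(aq) + 3 CO₃²⁻(aq)
For each mole of La₂(CO₃)₃ that dissolves per liter, [La³⁺] = 2s and [CO₃²⁻] = 3s; let s denote this solubility.
Ksp = [La³⁺]^2[CO₃²⁻]^3 = (2s)^2 · (3s)^3 = 108s^5
108s^5 = 4.2×10⁻³⁴  ⇒  s^5 = 3.9×10⁻³⁶
s = (3.9×10⁻³⁶)^(1/5) = 8.3×10⁻⁸ mol L⁻¹

8.3×10⁻⁸ M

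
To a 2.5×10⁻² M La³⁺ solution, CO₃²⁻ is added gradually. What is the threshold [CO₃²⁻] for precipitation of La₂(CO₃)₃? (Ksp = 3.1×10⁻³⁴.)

7.9×10⁻¹¹ M

The threshold for precipitation is Q = Ksp.
La₂(CO₃)₃(s) ⇌ 2 La³⁺(aq) + 3 CO₃²⁻(aq)
Ksp = [La³⁺]^2[CO₃²⁻]^3 = [CO₃²⁻]^3(2.5×10⁻²)^2
[CO₃²⁻]^3 = 3.1×10⁻³⁴ / (2.5×10⁻²)^2 = 5.0×10⁻³¹
[CO₃²⁻] = 7.9×10⁻¹¹ M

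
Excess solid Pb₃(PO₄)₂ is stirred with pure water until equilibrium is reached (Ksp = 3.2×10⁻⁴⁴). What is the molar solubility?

7.8×10⁻¹⁰ M

Pb₃(PO₄)₂(s) ⇌ 3 Pb²⁺(aq) + 2 PO₄³⁻(aq)
If s mol/L of Pb₃(PO₄)₂ dissolves, [Pb²⁺] = 3s and [PO₄³⁻] = 2s.
Ksp = [Pb²⁺]^3[PO₄³⁻]^2 = (3s)^3 · (2s)^2 = 108s^5
108s^5 = 3.2×10⁻⁴⁴  ⇒  s^5 = 3.0×10⁻⁴⁶
Taking the 5th root, s = 7.8×10⁻¹⁰ M.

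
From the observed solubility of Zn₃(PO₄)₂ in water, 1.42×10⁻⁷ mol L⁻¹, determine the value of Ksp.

Zn₃(PO₄)₂(s) ⇌ 3 Zn²⁺(aq) + 2 PO₄³⁻(aq)
Call the molar solubility s, so that [Zn²⁺] = 3s and [PO₄³⁻] = 2s.
Ksp = [Zn²⁺]^3[PO₄³⁻]^2 = (3s)^3 · (2s)^2 = 108s^5
Ksp = 108 × (1.42×10⁻⁷)^5 = 6.24×10⁻³³

Ksp = 6.24×10⁻³³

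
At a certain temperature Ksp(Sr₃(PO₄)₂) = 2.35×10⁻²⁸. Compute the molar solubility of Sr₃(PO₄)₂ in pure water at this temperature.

1.17×10⁻⁶ M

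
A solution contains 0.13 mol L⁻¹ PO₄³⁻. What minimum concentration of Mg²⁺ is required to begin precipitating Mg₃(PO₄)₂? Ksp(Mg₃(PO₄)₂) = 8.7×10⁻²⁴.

8.0×10⁻⁸ M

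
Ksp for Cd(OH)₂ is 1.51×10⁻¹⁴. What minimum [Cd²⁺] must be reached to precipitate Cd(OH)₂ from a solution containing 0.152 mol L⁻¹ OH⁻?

Precipitation begins when Q = Ksp.
Cd(OH)₂(s) ⇌ Cd²⁺(aq) + 2 OH⁻(aq)
Ksp = [Cd²⁺][OH⁻]^2 = [Cd²⁺](0.152)^2
[Cd²⁺] = 1.51×10⁻¹⁴ / (0.152)^2 = 6.54×10⁻¹³
[Cd²⁺] = 6.54×10⁻¹³ mol L⁻¹

6.54×10⁻¹³ M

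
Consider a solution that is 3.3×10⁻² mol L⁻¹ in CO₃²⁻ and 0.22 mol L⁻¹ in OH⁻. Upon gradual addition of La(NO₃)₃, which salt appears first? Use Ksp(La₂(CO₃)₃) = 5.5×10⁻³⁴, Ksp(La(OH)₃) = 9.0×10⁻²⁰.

La(OH)₃

Precipitation of each salt begins when its ion product equals Ksp.
For La₂(CO₃)₃: [La³⁺] = (Ksp/[CO₃²⁻]^3)^(1/2) = 3.9×10⁻¹⁵ mol L⁻¹
For La(OH)₃: [La³⁺] = (Ksp/[OH⁻]^3) = 8.5×10⁻¹⁸ mol L⁻¹
La(OH)₃ requires the lower [La³⁺], so it precipitates first.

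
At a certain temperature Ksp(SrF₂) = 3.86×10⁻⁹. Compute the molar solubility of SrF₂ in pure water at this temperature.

9.88×10⁻⁴ M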